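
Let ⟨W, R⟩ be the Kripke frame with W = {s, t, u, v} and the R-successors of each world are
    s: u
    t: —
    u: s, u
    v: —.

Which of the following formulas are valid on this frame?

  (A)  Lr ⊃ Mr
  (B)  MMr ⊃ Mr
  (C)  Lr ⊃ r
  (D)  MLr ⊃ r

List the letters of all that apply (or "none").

D

R is not reflexive: not s R s.
R is symmetric: every R-edge is matched by its reverse.
R is not transitive: s R u and u R s but not s R s.
R is not serial: t has no R-successor.
(A) axiom D: valid iff R is serial. R is not serial — not valid.
(B) the dual of axiom 4: valid iff R is transitive. R is not transitive — not valid.
(C) Lr ⊃ r is axiom T, which corresponds to reflexivity. R is not reflexive — not valid.
(D) the dual of axiom B: valid iff R is symmetric. R is symmetric — valid.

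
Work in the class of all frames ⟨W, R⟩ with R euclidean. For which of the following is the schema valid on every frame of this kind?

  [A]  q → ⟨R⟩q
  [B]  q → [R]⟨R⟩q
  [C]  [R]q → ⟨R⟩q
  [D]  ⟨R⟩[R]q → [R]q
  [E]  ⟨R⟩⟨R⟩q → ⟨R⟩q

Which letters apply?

(A) q → ⟨R⟩q is the dual of axiom T, which corresponds to reflexivity. Such an R need not be reflexive — not valid.
(B) axiom B: valid iff R is symmetric. Such an R need not be symmetric — not valid.
(C) [R]q → ⟨R⟩q (axiom D) characterises the serial frames. Such an R need not be serial — not valid.
(D) ⟨R⟩[R]q → [R]q is the dual of axiom 5; it is valid on a frame exactly when R is euclidean. Every such R is euclidean, so valid.
(E) ⟨R⟩⟨R⟩q → ⟨R⟩q is the dual of axiom 4; it is valid on a frame exactly when R is transitive. Such an R need not be transitive, so not valid.

D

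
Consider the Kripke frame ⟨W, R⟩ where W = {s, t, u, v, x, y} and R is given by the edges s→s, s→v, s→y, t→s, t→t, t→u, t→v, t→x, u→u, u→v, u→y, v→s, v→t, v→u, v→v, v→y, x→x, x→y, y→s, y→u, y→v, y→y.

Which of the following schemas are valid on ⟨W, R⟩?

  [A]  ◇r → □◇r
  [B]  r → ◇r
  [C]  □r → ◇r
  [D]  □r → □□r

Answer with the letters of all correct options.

B, C

R is reflexive: each world relates to itself.
R is not transitive: s R v and v R t but not s R t.
R is not euclidean: t R s and t R t but not s R t.
R is serial: every world has an R-successor.
(A) ◇r → □◇r (axiom 5) characterises the euclidean frames. R is not euclidean — not valid.
(B) r → ◇r (the dual of axiom T) characterises the reflexive frames. R is reflexive — valid.
(C) □r → ◇r is axiom D; it is valid on a frame exactly when R is serial. R is serial, so valid.
(D) □r → □□r is axiom 4; it is valid on a frame exactly when R is transitive. R is not transitive, so not valid.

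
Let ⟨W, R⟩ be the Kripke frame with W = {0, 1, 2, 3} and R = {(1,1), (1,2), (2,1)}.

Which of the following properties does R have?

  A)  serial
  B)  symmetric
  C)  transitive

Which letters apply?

B

(A) not serial: 0 has no R-successor.
(B) symmetric: every R-edge is matched by its reverse.
(C) not transitive: 2 R 1 and 1 R 2 but not 2 R 2.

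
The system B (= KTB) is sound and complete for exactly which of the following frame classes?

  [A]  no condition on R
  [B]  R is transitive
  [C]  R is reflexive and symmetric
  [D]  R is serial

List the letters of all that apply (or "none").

(A) this class determines K, not B (= KTB).
(B) this class determines K4, not B (= KTB).
(C) B (= KTB) is sound and complete for exactly this class.
(D) this class determines D, not B (= KTB).

C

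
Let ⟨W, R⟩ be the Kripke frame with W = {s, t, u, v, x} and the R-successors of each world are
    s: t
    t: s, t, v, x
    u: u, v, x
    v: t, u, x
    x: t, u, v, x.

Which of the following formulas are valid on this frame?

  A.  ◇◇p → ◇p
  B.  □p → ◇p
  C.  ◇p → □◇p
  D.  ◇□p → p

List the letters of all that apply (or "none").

B, D

R is symmetric: every R-edge is matched by its reverse.
R is not transitive: s R t and t R s but not s R s.
R is not euclidean: t R s and t R v but not s R v.
R is serial: every world has an R-successor.
(A) ◇◇p → ◇p (the dual of axiom 4) characterises the transitive frames. R is not transitive — not valid.
(B) □p → ◇p is axiom D; it is valid on a frame exactly when R is serial. R is serial, so valid.
(C) axiom 5: valid iff R is euclidean. R is not euclidean — not valid.
(D) ◇□p → p (the dual of axiom B) characterises the symmetric frames. R is symmetric — valid.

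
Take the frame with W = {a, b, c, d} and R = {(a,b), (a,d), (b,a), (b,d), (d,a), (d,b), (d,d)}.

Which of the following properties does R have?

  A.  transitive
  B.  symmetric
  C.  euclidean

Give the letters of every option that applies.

B

(A) not transitive: a R b and b R a but not a R a.
(B) symmetric: every R-edge is matched by its reverse.
(C) not euclidean: a R b and a R b but not b R b.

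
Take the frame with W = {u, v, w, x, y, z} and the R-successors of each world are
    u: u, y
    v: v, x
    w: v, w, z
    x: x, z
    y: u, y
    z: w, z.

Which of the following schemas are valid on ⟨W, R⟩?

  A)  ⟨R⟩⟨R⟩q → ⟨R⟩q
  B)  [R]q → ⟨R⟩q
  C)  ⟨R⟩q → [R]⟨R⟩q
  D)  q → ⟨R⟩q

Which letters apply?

R is reflexive: each world relates to itself.
R is not transitive: v R x and x R z but not v R z.
R is not euclidean: v R x and v R v but not x R v.
R is serial: every world has an R-successor.
(A) ⟨R⟩⟨R⟩q → ⟨R⟩q is the dual of axiom 4, which corresponds to transitivity. R is not transitive — not valid.
(B) [R]q → ⟨R⟩q (axiom D) characterises the serial frames. R is serial — valid.
(C) axiom 5: valid iff R is euclidean. R is not euclidean — not valid.
(D) the dual of axiom T: valid iff R is reflexive. R is reflexive — valid.

B, D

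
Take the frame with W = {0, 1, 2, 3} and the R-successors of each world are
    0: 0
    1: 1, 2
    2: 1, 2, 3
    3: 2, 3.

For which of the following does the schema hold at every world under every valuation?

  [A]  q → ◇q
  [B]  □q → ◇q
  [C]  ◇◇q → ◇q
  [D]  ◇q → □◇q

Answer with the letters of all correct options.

R is reflexive: each world relates to itself.
R is not transitive: 1 R 2 and 2 R 3 but not 1 R 3.
R is not euclidean: 2 R 1 and 2 R 3 but not 1 R 3.
R is serial: every world has an R-successor.
(A) q → ◇q is the dual of axiom T; it is valid on a frame exactly when R is reflexive. R is reflexive, so valid.
(B) □q → ◇q is axiom D; it is valid on a frame exactly when R is serial. R is serial, so valid.
(C) ◇◇q → ◇q is the dual of axiom 4, which corresponds to transitivity. R is not transitive — not valid.
(D) ◇q → □◇q is axiom 5; it is valid on a frame exactly when R is euclidean. R is not euclidean, so not valid.

A, B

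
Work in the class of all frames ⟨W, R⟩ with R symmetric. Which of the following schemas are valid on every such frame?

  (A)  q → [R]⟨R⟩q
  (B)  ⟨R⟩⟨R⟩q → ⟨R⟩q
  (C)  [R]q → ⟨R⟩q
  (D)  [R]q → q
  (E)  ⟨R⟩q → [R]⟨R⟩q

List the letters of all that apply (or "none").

A

(A) q → [R]⟨R⟩q is axiom B, which corresponds to symmetry. Every such R is symmetric — valid.
(B) ⟨R⟩⟨R⟩q → ⟨R⟩q (the dual of axiom 4) characterises the transitive frames. Such an R need not be transitive — not valid.
(C) [R]q → ⟨R⟩q is axiom D, which corresponds to seriality. Such an R need not be serial — not valid.
(D) [R]q → q (axiom T) characterises the reflexive frames. Such an R need not be reflexive — not valid.
(E) ⟨R⟩q → [R]⟨R⟩q is axiom 5; it is valid on a frame exactly when R is euclidean. Such an R need not be euclidean, so not valid.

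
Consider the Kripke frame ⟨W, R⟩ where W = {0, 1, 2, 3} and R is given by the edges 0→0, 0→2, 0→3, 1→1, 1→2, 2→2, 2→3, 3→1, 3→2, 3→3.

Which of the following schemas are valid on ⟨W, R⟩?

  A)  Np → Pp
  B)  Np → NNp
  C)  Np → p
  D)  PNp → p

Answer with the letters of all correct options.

R is reflexive: each world relates to itself.
R is not symmetric: 0 R 2 but not 2 R 0.
R is not transitive: 0 R 3 and 3 R 1 but not 0 R 1.
R is serial: every world has an R-successor.
(A) Np → Pp (axiom D) characterises the serial frames. R is serial — valid.
(B) Np → NNp (axiom 4) characterises the transitive frames. R is not transitive — not valid.
(C) Np → p (axiom T) characterises the reflexive frames. R is reflexive — valid.
(D) the dual of axiom B: valid iff R is symmetric. R is not symmetric — not valid.

A, C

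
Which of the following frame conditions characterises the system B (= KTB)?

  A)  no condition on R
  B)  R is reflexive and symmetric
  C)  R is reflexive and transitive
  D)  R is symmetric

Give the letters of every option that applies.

B

(A) this class determines K, not B (= KTB).
(B) B (= KTB) is sound and complete for exactly this class.
(C) this class determines S4, not B (= KTB).
(D) this class determines KB, not B (= KTB).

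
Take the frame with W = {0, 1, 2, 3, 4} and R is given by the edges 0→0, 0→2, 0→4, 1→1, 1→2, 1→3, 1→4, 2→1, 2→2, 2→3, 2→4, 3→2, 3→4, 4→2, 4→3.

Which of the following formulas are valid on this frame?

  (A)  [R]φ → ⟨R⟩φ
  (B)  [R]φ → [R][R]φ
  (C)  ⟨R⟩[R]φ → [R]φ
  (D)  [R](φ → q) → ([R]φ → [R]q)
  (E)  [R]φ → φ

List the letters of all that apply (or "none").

A, D

R is not reflexive: not 3 R 3.
R is not transitive: 0 R 2 and 2 R 1 but not 0 R 1.
R is not euclidean: 0 R 2 and 0 R 0 but not 2 R 0.
R is serial: every world has an R-successor.
(A) axiom D: valid iff R is serial. R is serial — valid.
(B) axiom 4: valid iff R is transitive. R is not transitive — not valid.
(C) ⟨R⟩[R]φ → [R]φ is the dual of axiom 5, which corresponds to the euclidean property. R is not euclidean — not valid.
(D) [R](φ → q) → ([R]φ → [R]q) is axiom K, valid on every Kripke frame — valid.
(E) axiom T: valid iff R is reflexive. R is not reflexive — not valid.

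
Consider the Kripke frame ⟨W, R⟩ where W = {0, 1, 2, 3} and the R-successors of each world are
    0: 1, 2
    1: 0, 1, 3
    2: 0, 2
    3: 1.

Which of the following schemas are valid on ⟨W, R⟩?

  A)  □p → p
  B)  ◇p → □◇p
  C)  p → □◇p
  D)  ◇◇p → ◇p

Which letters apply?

R is not reflexive: not 0 R 0.
R is symmetric: every R-edge is matched by its reverse.
R is not transitive: 0 R 1 and 1 R 0 but not 0 R 0.
R is not euclidean: 0 R 1 and 0 R 2 but not 1 R 2.
(A) □p → p is axiom T, which corresponds to reflexivity. R is not reflexive — not valid.
(B) ◇p → □◇p is axiom 5; it is valid on a frame exactly when R is euclidean. R is not euclidean, so not valid.
(C) p → □◇p is axiom B; it is valid on a frame exactly when R is symmetric. R is symmetric, so valid.
(D) ◇◇p → ◇p is the dual of axiom 4, which corresponds to transitivity. R is not transitive — not valid.

C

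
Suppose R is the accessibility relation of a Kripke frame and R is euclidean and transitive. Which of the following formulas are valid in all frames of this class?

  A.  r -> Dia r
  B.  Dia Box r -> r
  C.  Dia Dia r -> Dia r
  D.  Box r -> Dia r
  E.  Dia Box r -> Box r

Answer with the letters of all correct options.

(A) r -> Dia r is the dual of axiom T, which corresponds to reflexivity. Such an R need not be reflexive — not valid.
(B) the dual of axiom B: valid iff R is symmetric. Such an R need not be symmetric — not valid.
(C) Dia Dia r -> Dia r is the dual of axiom 4, which corresponds to transitivity. Every such R is transitive — valid.
(D) Box r -> Dia r is axiom D; it is valid on a frame exactly when R is serial. Such an R need not be serial, so not valid.
(E) the dual of axiom 5: valid iff R is euclidean. Every such R is euclidean — valid.

C, E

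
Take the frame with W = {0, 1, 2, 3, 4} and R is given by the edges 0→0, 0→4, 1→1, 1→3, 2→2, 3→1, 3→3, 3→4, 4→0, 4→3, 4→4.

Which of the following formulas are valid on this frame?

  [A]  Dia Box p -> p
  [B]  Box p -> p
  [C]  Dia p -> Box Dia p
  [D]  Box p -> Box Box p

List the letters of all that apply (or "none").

R is reflexive: each world relates to itself.
R is symmetric: every R-edge is matched by its reverse.
R is not transitive: 0 R 4 and 4 R 3 but not 0 R 3.
R is not euclidean: 3 R 1 and 3 R 4 but not 1 R 4.
(A) Dia Box p -> p (the dual of axiom B) characterises the symmetric frames. R is symmetric — valid.
(B) axiom T: valid iff R is reflexive. R is reflexive — valid.
(C) Dia p -> Box Dia p is axiom 5, which corresponds to the euclidean property. R is not euclidean — not valid.
(D) Box p -> Box Box p is axiom 4, which corresponds to transitivity. R is not transitive — not valid.

A, B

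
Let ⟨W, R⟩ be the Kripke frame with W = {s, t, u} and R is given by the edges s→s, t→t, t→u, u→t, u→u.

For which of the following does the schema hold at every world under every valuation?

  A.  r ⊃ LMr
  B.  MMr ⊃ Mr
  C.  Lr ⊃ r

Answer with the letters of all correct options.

A, B, C

R is reflexive: each world relates to itself.
R is symmetric: every R-edge is matched by its reverse.
R is transitive: R is closed under composition.
(A) r ⊃ LMr is axiom B; it is valid on a frame exactly when R is symmetric. R is symmetric, so valid.
(B) MMr ⊃ Mr is the dual of axiom 4, which corresponds to transitivity. R is transitive — valid.
(C) axiom T: valid iff R is reflexive. R is reflexive — valid.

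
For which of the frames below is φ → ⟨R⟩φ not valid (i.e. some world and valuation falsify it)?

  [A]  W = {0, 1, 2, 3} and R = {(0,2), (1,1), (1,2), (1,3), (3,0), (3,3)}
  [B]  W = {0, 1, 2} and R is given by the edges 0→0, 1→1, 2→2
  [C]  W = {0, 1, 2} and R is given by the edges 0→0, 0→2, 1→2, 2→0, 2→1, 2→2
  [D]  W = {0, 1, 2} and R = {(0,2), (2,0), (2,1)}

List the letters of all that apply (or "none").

A, C, D

The schema φ → ⟨R⟩φ is the dual of axiom T; it is valid on a frame iff R is reflexive.
(A) R is not reflexive (not 0 R 0), so the schema fails here.
(B) R is reflexive (each world relates to itself), so the schema is valid here.
(C) R is not reflexive (not 1 R 1), so the schema fails here.
(D) R is not reflexive (not 0 R 0), so the schema fails here.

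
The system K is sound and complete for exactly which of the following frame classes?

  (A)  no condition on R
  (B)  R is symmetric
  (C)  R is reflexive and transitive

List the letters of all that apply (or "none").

A

(A) K is sound and complete for exactly this class.
(B) this class determines KB, not K.
(C) this class determines S4, not K.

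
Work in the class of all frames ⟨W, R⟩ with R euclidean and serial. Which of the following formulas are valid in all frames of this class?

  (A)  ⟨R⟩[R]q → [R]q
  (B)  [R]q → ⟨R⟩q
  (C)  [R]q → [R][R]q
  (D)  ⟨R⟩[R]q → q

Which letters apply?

(A) ⟨R⟩[R]q → [R]q is the dual of axiom 5, which corresponds to the euclidean property. Every such R is euclidean — valid.
(B) [R]q → ⟨R⟩q is axiom D; it is valid on a frame exactly when R is serial. Every such R is serial, so valid.
(C) [R]q → [R][R]q is axiom 4, which corresponds to transitivity. Such an R need not be transitive — not valid.
(D) the dual of axiom B: valid iff R is symmetric. Such an R need not be symmetric — not valid.

A, B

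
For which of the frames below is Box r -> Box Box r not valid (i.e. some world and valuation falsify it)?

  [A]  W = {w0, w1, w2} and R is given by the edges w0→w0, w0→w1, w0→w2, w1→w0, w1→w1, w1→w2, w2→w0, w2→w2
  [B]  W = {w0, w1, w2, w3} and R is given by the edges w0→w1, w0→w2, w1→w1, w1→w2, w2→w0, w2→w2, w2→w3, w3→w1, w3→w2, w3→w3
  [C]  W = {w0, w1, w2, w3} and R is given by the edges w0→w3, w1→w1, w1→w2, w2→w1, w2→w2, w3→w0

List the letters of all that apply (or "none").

A, B, C

The schema Box r -> Box Box r is axiom 4; it is valid on a frame iff R is transitive.
(A) R is not transitive (w2 R w0 and w0 R w1 but not w2 R w1), so the schema fails here.
(B) R is not transitive (w0 R w2 and w2 R w0 but not w0 R w0), so the schema fails here.
(C) R is not transitive (w0 R w3 and w3 R w0 but not w0 R w0), so the schema fails here.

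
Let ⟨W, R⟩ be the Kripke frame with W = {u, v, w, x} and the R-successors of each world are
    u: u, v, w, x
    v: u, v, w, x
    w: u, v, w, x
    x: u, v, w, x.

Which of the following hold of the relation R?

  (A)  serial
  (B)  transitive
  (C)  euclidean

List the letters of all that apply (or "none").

(A) serial: every world has an R-successor.
(B) transitive: R is closed under composition.
(C) euclidean: any two R-successors of the same world are R-related.

A, B, C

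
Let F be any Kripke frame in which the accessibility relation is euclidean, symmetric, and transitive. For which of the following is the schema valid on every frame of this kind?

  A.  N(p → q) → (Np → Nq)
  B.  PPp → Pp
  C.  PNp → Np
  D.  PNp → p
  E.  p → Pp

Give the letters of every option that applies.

(A) this is just K, valid on every normal frame.
(B) PPp → Pp is the dual of axiom 4; it is valid on a frame exactly when R is transitive. Every such R is transitive, so valid.
(C) PNp → Np (the dual of axiom 5) characterises the euclidean frames. Every such R is euclidean — valid.
(D) PNp → p is the dual of axiom B; it is valid on a frame exactly when R is symmetric. Every such R is symmetric, so valid.
(E) the dual of axiom T: valid iff R is reflexive. Such an R need not be reflexive — not valid.

A, B, C, D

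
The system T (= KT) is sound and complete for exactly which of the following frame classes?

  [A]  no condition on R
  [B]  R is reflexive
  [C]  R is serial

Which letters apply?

B

(A) this class determines K, not T (= KT).
(B) T (= KT) is sound and complete for exactly this class.
(C) this class determines D, not T (= KT).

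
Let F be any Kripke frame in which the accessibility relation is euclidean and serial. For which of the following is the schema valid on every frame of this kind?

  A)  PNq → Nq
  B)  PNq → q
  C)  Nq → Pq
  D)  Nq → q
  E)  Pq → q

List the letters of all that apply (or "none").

(A) the dual of axiom 5: valid iff R is euclidean. Every such R is euclidean — valid.
(B) PNq → q (the dual of axiom B) characterises the symmetric frames. Such an R need not be symmetric — not valid.
(C) axiom D: valid iff R is serial. Every such R is serial — valid.
(D) axiom T: valid iff R is reflexive. Such an R need not be reflexive — not valid.
(E) Pq → q is valid only on frames where every R-edge is a self-loop. Such an R need not be a subset of the identity — not valid.

A, C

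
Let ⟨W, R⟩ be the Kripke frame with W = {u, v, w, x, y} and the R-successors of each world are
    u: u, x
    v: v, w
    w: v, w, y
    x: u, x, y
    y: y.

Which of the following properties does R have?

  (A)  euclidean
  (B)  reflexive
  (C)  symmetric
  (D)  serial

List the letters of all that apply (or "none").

B, D

(A) not euclidean: w R v and w R y but not v R y.
(B) reflexive: each world relates to itself.
(C) not symmetric: w R y but not y R w.
(D) serial: every world has an R-successor.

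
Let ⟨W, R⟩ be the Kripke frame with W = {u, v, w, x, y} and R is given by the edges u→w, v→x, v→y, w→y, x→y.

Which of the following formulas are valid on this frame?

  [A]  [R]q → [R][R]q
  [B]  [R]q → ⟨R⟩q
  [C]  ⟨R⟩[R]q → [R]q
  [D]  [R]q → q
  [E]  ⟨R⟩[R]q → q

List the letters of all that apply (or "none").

R is not reflexive: not u R u.
R is not symmetric: u R w but not w R u.
R is not transitive: u R w and w R y but not u R y.
R is not euclidean: v R y and v R x but not y R x.
R is not serial: y has no R-successor.
(A) [R]q → [R][R]q is axiom 4; it is valid on a frame exactly when R is transitive. R is not transitive, so not valid.
(B) [R]q → ⟨R⟩q (axiom D) characterises the serial frames. R is not serial — not valid.
(C) ⟨R⟩[R]q → [R]q is the dual of axiom 5, which corresponds to the euclidean property. R is not euclidean — not valid.
(D) [R]q → q is axiom T; it is valid on a frame exactly when R is reflexive. R is not reflexive, so not valid.
(E) the dual of axiom B: valid iff R is symmetric. R is not symmetric — not valid.

none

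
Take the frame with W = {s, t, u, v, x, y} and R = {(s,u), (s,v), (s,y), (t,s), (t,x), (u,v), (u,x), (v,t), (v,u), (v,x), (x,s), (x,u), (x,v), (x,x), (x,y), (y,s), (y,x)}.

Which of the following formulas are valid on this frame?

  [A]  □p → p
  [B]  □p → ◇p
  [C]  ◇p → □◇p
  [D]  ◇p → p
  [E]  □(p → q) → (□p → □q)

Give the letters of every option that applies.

R is not reflexive: not s R s.
R is not euclidean: s R u and s R y but not u R y.
R is serial: every world has an R-successor.
R is not a subset of the identity: s R u with s ≠ u.
(A) □p → p is axiom T; it is valid on a frame exactly when R is reflexive. R is not reflexive, so not valid.
(B) □p → ◇p (axiom D) characterises the serial frames. R is serial — valid.
(C) ◇p → □◇p is axiom 5, which corresponds to the euclidean property. R is not euclidean — not valid.
(D) ◇p → p is the converse of T; it holds exactly when R ⊆ identity. Here R ⊄ identity — not valid.
(E) □(p → q) → (□p → □q) is axiom K, valid on every Kripke frame — valid.

B, E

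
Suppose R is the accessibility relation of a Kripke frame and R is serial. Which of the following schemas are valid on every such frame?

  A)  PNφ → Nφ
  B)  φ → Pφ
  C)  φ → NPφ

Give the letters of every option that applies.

(A) PNφ → Nφ (the dual of axiom 5) characterises the euclidean frames. Such an R need not be euclidean — not valid.
(B) φ → Pφ is the dual of axiom T; it is valid on a frame exactly when R is reflexive. Such an R need not be reflexive, so not valid.
(C) φ → NPφ is axiom B; it is valid on a frame exactly when R is symmetric. Such an R need not be symmetric, so not valid.

none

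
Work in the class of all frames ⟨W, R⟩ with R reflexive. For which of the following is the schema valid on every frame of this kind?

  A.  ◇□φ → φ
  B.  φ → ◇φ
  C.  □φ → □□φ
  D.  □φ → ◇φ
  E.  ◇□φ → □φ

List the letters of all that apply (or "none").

A reflexive relation is serial.
(A) ◇□φ → φ (the dual of axiom B) characterises the symmetric frames. Such an R need not be symmetric — not valid.
(B) φ → ◇φ (the dual of axiom T) characterises the reflexive frames. Every such R is reflexive — valid.
(C) □φ → □□φ is axiom 4; it is valid on a frame exactly when R is transitive. Such an R need not be transitive, so not valid.
(D) □φ → ◇φ (axiom D) characterises the serial frames. Every such R is serial — valid.
(E) ◇□φ → □φ (the dual of axiom 5) characterises the euclidean frames. Such an R need not be euclidean — not valid.

B, D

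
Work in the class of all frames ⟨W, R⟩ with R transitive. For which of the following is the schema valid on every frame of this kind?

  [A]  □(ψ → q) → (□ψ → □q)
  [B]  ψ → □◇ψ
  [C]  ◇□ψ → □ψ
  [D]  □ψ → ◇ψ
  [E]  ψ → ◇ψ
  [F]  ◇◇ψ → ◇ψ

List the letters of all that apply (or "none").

A, F

(A) □(ψ → q) → (□ψ → □q) is the K axiom; it holds on all frames — valid.
(B) ψ → □◇ψ (axiom B) characterises the symmetric frames. Such an R need not be symmetric — not valid.
(C) ◇□ψ → □ψ is the dual of axiom 5; it is valid on a frame exactly when R is euclidean. Such an R need not be euclidean, so not valid.
(D) □ψ → ◇ψ is axiom D; it is valid on a frame exactly when R is serial. Such an R need not be serial, so not valid.
(E) ψ → ◇ψ is the dual of axiom T, which corresponds to reflexivity. Such an R need not be reflexive — not valid.
(F) the dual of axiom 4: valid iff R is transitive. Every such R is transitive — valid.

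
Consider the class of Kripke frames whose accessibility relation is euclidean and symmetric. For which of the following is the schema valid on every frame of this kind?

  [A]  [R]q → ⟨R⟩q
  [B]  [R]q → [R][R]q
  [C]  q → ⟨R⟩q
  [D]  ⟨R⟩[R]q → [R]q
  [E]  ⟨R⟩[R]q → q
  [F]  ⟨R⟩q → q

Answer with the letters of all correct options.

A symmetric euclidean relation is transitive (uRv and vRw give vRu by symmetry, then uRw by the euclidean condition, applied at v).
(A) [R]q → ⟨R⟩q (axiom D) characterises the serial frames. Such an R need not be serial — not valid.
(B) [R]q → [R][R]q is axiom 4, which corresponds to transitivity. Every such R is transitive — valid.
(C) the dual of axiom T: valid iff R is reflexive. Such an R need not be reflexive — not valid.
(D) ⟨R⟩[R]q → [R]q is the dual of axiom 5; it is valid on a frame exactly when R is euclidean. Every such R is euclidean, so valid.
(E) ⟨R⟩[R]q → q is the dual of axiom B; it is valid on a frame exactly when R is symmetric. Every such R is symmetric, so valid.
(F) ⟨R⟩q → q is valid only on frames where every R-edge is a self-loop. Such an R need not be a subset of the identity — not valid.

B, D, E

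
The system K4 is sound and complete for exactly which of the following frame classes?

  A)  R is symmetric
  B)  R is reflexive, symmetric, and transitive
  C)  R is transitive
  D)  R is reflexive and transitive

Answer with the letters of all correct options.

C

(A) this class determines KB, not K4.
(B) this class determines S5, not K4.
(C) K4 is sound and complete for exactly this class.
(D) this class determines S4, not K4.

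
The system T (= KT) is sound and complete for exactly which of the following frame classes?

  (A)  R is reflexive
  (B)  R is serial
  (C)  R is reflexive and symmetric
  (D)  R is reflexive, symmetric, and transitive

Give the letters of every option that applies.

A

(A) T (= KT) is sound and complete for exactly this class.
(B) this class determines D, not T (= KT).
(C) this class determines B (= KTB), not T (= KT).
(D) this class determines S5, not T (= KT).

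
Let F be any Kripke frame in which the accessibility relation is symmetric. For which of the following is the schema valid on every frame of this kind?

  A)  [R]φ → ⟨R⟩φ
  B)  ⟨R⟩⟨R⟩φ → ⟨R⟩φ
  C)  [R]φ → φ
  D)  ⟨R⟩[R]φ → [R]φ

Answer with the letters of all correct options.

none

(A) [R]φ → ⟨R⟩φ is axiom D; it is valid on a frame exactly when R is serial. Such an R need not be serial, so not valid.
(B) ⟨R⟩⟨R⟩φ → ⟨R⟩φ is the dual of axiom 4, which corresponds to transitivity. Such an R need not be transitive — not valid.
(C) [R]φ → φ is axiom T, which corresponds to reflexivity. Such an R need not be reflexive — not valid.
(D) ⟨R⟩[R]φ → [R]φ (the dual of axiom 5) characterises the euclidean frames. Such an R need not be euclidean — not valid.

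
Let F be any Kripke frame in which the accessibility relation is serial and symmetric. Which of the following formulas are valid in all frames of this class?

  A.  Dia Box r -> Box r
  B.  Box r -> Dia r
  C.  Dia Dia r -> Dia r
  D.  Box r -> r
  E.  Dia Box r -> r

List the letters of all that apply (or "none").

B, E

(A) Dia Box r -> Box r is the dual of axiom 5, which corresponds to the euclidean property. Such an R need not be euclidean — not valid.
(B) Box r -> Dia r is axiom D, which corresponds to seriality. Every such R is serial — valid.
(C) the dual of axiom 4: valid iff R is transitive. Such an R need not be transitive — not valid.
(D) Box r -> r (axiom T) characterises the reflexive frames. Such an R need not be reflexive — not valid.
(E) Dia Box r -> r is the dual of axiom B; it is valid on a frame exactly when R is symmetric. Every such R is symmetric, so valid.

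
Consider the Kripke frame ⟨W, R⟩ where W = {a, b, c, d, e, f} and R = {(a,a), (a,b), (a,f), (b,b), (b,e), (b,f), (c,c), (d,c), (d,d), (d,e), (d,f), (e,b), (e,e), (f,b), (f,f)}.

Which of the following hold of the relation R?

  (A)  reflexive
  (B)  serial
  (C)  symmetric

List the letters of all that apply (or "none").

(A) reflexive: each world relates to itself.
(B) serial: every world has an R-successor.
(C) not symmetric: a R b but not b R a.

A, B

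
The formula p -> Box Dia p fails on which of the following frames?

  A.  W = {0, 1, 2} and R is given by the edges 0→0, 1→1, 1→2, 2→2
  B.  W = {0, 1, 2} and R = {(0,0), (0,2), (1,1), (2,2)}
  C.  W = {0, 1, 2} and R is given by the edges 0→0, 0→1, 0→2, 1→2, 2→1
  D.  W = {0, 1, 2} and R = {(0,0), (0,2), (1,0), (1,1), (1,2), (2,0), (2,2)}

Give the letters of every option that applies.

A, B, C, D

The schema p -> Box Dia p is axiom B; it is valid on a frame iff R is symmetric.
(A) R is not symmetric (1 R 2 but not 2 R 1), so the schema fails here.
(B) R is not symmetric (0 R 2 but not 2 R 0), so the schema fails here.
(C) R is not symmetric (0 R 1 but not 1 R 0), so the schema fails here.
(D) R is not symmetric (1 R 0 but not 0 R 1), so the schema fails here.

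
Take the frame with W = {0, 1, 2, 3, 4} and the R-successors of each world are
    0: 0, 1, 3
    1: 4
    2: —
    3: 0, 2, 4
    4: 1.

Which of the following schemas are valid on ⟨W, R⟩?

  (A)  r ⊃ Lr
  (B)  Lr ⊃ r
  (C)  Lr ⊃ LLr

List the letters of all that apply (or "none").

R is not reflexive: not 1 R 1.
R is not transitive: 0 R 1 and 1 R 4 but not 0 R 4.
R is not a subset of the identity: 0 R 1 with 0 ≠ 1.
(A) r ⊃ Lr is valid only on frames where every R-edge is a self-loop. Here R ⊄ identity — not valid.
(B) Lr ⊃ r is axiom T, which corresponds to reflexivity. R is not reflexive — not valid.
(C) Lr ⊃ LLr (axiom 4) characterises the transitive frames. R is not transitive — not valid.

none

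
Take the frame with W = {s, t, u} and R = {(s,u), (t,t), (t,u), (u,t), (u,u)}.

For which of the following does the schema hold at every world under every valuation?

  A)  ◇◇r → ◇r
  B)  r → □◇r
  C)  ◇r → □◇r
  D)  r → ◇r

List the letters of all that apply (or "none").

R is not reflexive: not s R s.
R is not symmetric: s R u but not u R s.
R is not transitive: s R u and u R t but not s R t.
R is euclidean: any two R-successors of the same world are R-related.
(A) ◇◇r → ◇r is the dual of axiom 4, which corresponds to transitivity. R is not transitive — not valid.
(B) r → □◇r (axiom B) characterises the symmetric frames. R is not symmetric — not valid.
(C) ◇r → □◇r (axiom 5) characterises the euclidean frames. R is euclidean — valid.
(D) r → ◇r is the dual of axiom T, which corresponds to reflexivity. R is not reflexive — not valid.

C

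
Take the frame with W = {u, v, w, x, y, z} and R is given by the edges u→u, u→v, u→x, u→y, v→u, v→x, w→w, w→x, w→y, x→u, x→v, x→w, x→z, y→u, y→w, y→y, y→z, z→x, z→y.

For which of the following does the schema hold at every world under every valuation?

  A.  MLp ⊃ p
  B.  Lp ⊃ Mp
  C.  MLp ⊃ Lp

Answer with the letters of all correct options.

R is symmetric: every R-edge is matched by its reverse.
R is not euclidean: u R v and u R y but not v R y.
R is serial: every world has an R-successor.
(A) the dual of axiom B: valid iff R is symmetric. R is symmetric — valid.
(B) Lp ⊃ Mp is axiom D; it is valid on a frame exactly when R is serial. R is serial, so valid.
(C) MLp ⊃ Lp (the dual of axiom 5) characterises the euclidean frames. R is not euclidean — not valid.

A, B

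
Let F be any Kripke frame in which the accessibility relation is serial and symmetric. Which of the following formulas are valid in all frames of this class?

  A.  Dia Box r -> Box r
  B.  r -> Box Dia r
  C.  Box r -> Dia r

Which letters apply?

(A) Dia Box r -> Box r (the dual of axiom 5) characterises the euclidean frames. Such an R need not be euclidean — not valid.
(B) r -> Box Dia r is axiom B; it is valid on a frame exactly when R is symmetric. Every such R is symmetric, so valid.
(C) Box r -> Dia r (axiom D) characterises the serial frames. Every such R is serial — valid.

B, C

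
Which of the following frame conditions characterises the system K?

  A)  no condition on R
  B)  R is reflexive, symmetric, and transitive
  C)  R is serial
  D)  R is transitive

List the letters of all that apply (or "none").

(A) K is sound and complete for exactly this class.
(B) this class determines S5, not K.
(C) this class determines D, not K.
(D) this class determines K4, not K.

A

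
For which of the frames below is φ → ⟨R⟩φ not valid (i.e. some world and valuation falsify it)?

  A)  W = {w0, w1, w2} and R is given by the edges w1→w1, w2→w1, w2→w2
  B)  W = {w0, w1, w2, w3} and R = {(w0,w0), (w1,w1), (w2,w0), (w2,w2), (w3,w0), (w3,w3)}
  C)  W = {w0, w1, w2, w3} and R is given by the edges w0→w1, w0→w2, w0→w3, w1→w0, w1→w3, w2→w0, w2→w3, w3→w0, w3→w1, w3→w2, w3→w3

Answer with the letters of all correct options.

The schema φ → ⟨R⟩φ is the dual of axiom T; it is valid on a frame iff R is reflexive.
(A) R is not reflexive (not w0 R w0), so the schema fails here.
(B) R is reflexive (each world relates to itself), so the schema is valid here.
(C) R is not reflexive (not w0 R w0), so the schema fails here.

A, C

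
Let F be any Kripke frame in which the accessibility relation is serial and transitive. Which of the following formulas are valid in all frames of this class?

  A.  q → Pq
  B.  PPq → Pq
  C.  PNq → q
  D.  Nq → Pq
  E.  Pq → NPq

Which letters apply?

B, D

(A) the dual of axiom T: valid iff R is reflexive. Such an R need not be reflexive — not valid.
(B) the dual of axiom 4: valid iff R is transitive. Every such R is transitive — valid.
(C) PNq → q is the dual of axiom B; it is valid on a frame exactly when R is symmetric. Such an R need not be symmetric, so not valid.
(D) Nq → Pq is axiom D; it is valid on a frame exactly when R is serial. Every such R is serial, so valid.
(E) Pq → NPq is axiom 5; it is valid on a frame exactly when R is euclidean. Such an R need not be euclidean, so not valid.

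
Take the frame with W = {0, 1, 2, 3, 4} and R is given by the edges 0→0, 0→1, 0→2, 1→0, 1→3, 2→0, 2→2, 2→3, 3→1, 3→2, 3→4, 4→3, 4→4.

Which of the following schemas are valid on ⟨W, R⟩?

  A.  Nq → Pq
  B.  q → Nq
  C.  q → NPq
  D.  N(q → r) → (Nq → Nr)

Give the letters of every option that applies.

R is symmetric: every R-edge is matched by its reverse.
R is serial: every world has an R-successor.
R is not a subset of the identity: 0 R 1 with 0 ≠ 1.
(A) Nq → Pq is axiom D, which corresponds to seriality. R is serial — valid.
(B) q → Nq (equivalent to ◇p→p) corresponds to R being a subset of the identity. Here R ⊄ identity, so not valid.
(C) q → NPq is axiom B, which corresponds to symmetry. R is symmetric — valid.
(D) N(q → r) → (Nq → Nr) is axiom K, valid on every Kripke frame — valid.

A, C, D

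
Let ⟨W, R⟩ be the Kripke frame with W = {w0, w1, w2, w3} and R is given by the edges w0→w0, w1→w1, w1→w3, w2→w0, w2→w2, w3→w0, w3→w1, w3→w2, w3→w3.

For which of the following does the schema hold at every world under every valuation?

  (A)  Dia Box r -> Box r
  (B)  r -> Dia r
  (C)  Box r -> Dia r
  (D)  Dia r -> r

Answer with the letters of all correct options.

R is reflexive: each world relates to itself.
R is not euclidean: w2 R w0 and w2 R w2 but not w0 R w2.
R is serial: every world has an R-successor.
R is not a subset of the identity: w1 R w3 with w1 ≠ w3.
(A) the dual of axiom 5: valid iff R is euclidean. R is not euclidean — not valid.
(B) r -> Dia r is the dual of axiom T; it is valid on a frame exactly when R is reflexive. R is reflexive, so valid.
(C) Box r -> Dia r is axiom D, which corresponds to seriality. R is serial — valid.
(D) Dia r -> r is valid only on frames where every R-edge is a self-loop. Here R ⊄ identity — not valid.

B, C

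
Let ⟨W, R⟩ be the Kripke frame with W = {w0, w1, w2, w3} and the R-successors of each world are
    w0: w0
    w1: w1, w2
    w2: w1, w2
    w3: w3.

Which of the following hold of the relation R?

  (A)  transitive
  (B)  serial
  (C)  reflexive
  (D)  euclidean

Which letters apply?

A, B, C, D

(A) transitive: R is closed under composition.
(B) serial: every world has an R-successor.
(C) reflexive: each world relates to itself.
(D) euclidean: any two R-successors of the same world are R-related.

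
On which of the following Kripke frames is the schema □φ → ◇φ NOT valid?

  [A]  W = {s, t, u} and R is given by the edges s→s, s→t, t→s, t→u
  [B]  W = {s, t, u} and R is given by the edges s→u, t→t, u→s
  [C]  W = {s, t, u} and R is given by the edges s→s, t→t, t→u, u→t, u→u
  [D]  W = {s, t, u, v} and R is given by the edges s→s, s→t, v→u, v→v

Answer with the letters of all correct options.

The schema □φ → ◇φ is axiom D; it is valid on a frame iff R is serial.
(A) R is not serial (u has no R-successor), so the schema fails here.
(B) R is serial (every world has an R-successor), so the schema is valid here.
(C) R is serial (every world has an R-successor), so the schema is valid here.
(D) R is not serial (t has no R-successor), so the schema fails here.

A, D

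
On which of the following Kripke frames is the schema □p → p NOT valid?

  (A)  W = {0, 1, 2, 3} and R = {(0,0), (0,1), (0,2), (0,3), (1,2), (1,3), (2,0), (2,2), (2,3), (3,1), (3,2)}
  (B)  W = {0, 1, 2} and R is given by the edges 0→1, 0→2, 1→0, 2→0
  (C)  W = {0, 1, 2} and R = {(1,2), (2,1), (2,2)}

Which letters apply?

The schema □p → p is axiom T; it is valid on a frame iff R is reflexive.
(A) R is not reflexive (not 1 R 1), so the schema fails here.
(B) R is not reflexive (not 0 R 0), so the schema fails here.
(C) R is not reflexive (not 0 R 0), so the schema fails here.

A, B, C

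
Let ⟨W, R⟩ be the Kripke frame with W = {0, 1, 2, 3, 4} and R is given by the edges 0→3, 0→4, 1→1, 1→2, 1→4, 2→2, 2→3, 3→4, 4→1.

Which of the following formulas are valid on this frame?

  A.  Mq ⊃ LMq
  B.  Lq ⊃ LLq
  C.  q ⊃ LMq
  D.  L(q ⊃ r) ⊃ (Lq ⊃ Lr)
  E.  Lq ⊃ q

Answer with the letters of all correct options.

R is not reflexive: not 0 R 0.
R is not symmetric: 0 R 3 but not 3 R 0.
R is not transitive: 0 R 4 and 4 R 1 but not 0 R 1.
R is not euclidean: 0 R 4 and 0 R 3 but not 4 R 3.
(A) axiom 5: valid iff R is euclidean. R is not euclidean — not valid.
(B) Lq ⊃ LLq (axiom 4) characterises the transitive frames. R is not transitive — not valid.
(C) axiom B: valid iff R is symmetric. R is not symmetric — not valid.
(D) this is just K, valid on every normal frame.
(E) Lq ⊃ q (axiom T) characterises the reflexive frames. R is not reflexive — not valid.

D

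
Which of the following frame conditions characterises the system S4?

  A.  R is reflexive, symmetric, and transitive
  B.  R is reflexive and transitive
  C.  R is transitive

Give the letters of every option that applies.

(A) this class determines S5, not S4.
(B) S4 is sound and complete for exactly this class.
(C) this class determines K4, not S4.

B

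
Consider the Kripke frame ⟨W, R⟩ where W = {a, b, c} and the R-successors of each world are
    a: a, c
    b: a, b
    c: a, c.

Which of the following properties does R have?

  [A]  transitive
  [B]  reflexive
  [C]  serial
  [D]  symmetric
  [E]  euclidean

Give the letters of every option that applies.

(A) not transitive: b R a and a R c but not b R c.
(B) reflexive: each world relates to itself.
(C) serial: every world has an R-successor.
(D) not symmetric: b R a but not a R b.
(E) not euclidean: b R a and b R b but not a R b.

B, C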